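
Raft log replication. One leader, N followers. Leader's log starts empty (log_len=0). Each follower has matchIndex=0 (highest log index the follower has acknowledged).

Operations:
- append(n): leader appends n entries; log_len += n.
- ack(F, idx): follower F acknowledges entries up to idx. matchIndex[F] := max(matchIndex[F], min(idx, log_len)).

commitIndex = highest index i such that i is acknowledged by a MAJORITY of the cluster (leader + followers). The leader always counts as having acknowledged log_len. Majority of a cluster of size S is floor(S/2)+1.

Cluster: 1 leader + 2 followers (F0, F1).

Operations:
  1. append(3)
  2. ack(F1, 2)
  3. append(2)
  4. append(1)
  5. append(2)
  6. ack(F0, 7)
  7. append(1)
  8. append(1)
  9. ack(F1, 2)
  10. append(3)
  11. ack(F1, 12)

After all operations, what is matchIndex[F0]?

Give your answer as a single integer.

Answer: 7

Derivation:
Op 1: append 3 -> log_len=3
Op 2: F1 acks idx 2 -> match: F0=0 F1=2; commitIndex=2
Op 3: append 2 -> log_len=5
Op 4: append 1 -> log_len=6
Op 5: append 2 -> log_len=8
Op 6: F0 acks idx 7 -> match: F0=7 F1=2; commitIndex=7
Op 7: append 1 -> log_len=9
Op 8: append 1 -> log_len=10
Op 9: F1 acks idx 2 -> match: F0=7 F1=2; commitIndex=7
Op 10: append 3 -> log_len=13
Op 11: F1 acks idx 12 -> match: F0=7 F1=12; commitIndex=12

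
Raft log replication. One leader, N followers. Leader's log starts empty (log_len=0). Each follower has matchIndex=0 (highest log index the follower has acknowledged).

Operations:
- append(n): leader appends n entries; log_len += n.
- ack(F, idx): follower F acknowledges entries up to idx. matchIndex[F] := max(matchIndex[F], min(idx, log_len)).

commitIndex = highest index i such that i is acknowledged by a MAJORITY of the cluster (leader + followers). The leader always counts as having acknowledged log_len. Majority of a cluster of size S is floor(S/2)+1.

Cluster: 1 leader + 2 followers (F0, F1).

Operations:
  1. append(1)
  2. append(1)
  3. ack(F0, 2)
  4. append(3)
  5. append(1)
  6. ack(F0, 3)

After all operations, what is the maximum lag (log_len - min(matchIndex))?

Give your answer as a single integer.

Answer: 6

Derivation:
Op 1: append 1 -> log_len=1
Op 2: append 1 -> log_len=2
Op 3: F0 acks idx 2 -> match: F0=2 F1=0; commitIndex=2
Op 4: append 3 -> log_len=5
Op 5: append 1 -> log_len=6
Op 6: F0 acks idx 3 -> match: F0=3 F1=0; commitIndex=3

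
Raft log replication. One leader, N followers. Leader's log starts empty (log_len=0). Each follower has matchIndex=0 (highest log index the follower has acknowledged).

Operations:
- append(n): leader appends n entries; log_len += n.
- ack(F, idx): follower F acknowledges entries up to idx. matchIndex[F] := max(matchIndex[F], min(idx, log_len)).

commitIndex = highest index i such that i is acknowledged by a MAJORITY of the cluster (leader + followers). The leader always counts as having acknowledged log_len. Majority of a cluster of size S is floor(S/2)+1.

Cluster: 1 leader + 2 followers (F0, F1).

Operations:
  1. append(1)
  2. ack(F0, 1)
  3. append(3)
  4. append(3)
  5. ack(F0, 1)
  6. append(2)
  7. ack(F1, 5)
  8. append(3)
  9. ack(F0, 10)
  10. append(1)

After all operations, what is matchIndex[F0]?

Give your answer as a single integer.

Answer: 10

Derivation:
Op 1: append 1 -> log_len=1
Op 2: F0 acks idx 1 -> match: F0=1 F1=0; commitIndex=1
Op 3: append 3 -> log_len=4
Op 4: append 3 -> log_len=7
Op 5: F0 acks idx 1 -> match: F0=1 F1=0; commitIndex=1
Op 6: append 2 -> log_len=9
Op 7: F1 acks idx 5 -> match: F0=1 F1=5; commitIndex=5
Op 8: append 3 -> log_len=12
Op 9: F0 acks idx 10 -> match: F0=10 F1=5; commitIndex=10
Op 10: append 1 -> log_len=13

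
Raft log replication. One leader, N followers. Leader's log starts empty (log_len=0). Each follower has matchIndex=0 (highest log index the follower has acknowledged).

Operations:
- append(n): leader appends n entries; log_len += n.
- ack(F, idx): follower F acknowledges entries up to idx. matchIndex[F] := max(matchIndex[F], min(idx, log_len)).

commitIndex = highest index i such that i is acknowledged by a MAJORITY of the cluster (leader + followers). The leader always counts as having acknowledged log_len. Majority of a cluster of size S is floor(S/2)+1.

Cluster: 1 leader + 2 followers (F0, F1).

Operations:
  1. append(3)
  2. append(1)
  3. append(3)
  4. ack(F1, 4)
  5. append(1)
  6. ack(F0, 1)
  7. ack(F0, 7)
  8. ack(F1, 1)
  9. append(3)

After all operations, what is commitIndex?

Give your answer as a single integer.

Op 1: append 3 -> log_len=3
Op 2: append 1 -> log_len=4
Op 3: append 3 -> log_len=7
Op 4: F1 acks idx 4 -> match: F0=0 F1=4; commitIndex=4
Op 5: append 1 -> log_len=8
Op 6: F0 acks idx 1 -> match: F0=1 F1=4; commitIndex=4
Op 7: F0 acks idx 7 -> match: F0=7 F1=4; commitIndex=7
Op 8: F1 acks idx 1 -> match: F0=7 F1=4; commitIndex=7
Op 9: append 3 -> log_len=11

Answer: 7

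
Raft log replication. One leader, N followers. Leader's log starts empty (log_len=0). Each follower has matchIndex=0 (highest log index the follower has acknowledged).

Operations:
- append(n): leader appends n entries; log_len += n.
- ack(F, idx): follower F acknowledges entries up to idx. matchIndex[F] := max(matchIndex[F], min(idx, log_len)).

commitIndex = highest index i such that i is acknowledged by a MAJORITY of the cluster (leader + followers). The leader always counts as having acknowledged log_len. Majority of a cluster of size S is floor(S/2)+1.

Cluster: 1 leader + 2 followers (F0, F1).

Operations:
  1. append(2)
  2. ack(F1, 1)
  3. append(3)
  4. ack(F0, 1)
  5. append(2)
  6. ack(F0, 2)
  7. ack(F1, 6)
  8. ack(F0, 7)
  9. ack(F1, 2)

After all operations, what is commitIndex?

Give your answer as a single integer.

Op 1: append 2 -> log_len=2
Op 2: F1 acks idx 1 -> match: F0=0 F1=1; commitIndex=1
Op 3: append 3 -> log_len=5
Op 4: F0 acks idx 1 -> match: F0=1 F1=1; commitIndex=1
Op 5: append 2 -> log_len=7
Op 6: F0 acks idx 2 -> match: F0=2 F1=1; commitIndex=2
Op 7: F1 acks idx 6 -> match: F0=2 F1=6; commitIndex=6
Op 8: F0 acks idx 7 -> match: F0=7 F1=6; commitIndex=7
Op 9: F1 acks idx 2 -> match: F0=7 F1=6; commitIndex=7

Answer: 7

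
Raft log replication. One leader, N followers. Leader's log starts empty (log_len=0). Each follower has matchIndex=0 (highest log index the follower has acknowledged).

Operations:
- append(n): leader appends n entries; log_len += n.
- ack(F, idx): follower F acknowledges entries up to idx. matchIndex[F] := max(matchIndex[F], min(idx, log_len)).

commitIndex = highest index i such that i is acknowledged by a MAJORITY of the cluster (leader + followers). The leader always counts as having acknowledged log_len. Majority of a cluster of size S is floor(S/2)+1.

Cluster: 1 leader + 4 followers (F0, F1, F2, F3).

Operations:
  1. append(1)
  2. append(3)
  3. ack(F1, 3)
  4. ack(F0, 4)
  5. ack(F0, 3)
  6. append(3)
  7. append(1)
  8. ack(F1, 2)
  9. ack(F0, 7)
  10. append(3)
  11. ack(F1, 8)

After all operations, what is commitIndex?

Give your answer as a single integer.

Answer: 7

Derivation:
Op 1: append 1 -> log_len=1
Op 2: append 3 -> log_len=4
Op 3: F1 acks idx 3 -> match: F0=0 F1=3 F2=0 F3=0; commitIndex=0
Op 4: F0 acks idx 4 -> match: F0=4 F1=3 F2=0 F3=0; commitIndex=3
Op 5: F0 acks idx 3 -> match: F0=4 F1=3 F2=0 F3=0; commitIndex=3
Op 6: append 3 -> log_len=7
Op 7: append 1 -> log_len=8
Op 8: F1 acks idx 2 -> match: F0=4 F1=3 F2=0 F3=0; commitIndex=3
Op 9: F0 acks idx 7 -> match: F0=7 F1=3 F2=0 F3=0; commitIndex=3
Op 10: append 3 -> log_len=11
Op 11: F1 acks idx 8 -> match: F0=7 F1=8 F2=0 F3=0; commitIndex=7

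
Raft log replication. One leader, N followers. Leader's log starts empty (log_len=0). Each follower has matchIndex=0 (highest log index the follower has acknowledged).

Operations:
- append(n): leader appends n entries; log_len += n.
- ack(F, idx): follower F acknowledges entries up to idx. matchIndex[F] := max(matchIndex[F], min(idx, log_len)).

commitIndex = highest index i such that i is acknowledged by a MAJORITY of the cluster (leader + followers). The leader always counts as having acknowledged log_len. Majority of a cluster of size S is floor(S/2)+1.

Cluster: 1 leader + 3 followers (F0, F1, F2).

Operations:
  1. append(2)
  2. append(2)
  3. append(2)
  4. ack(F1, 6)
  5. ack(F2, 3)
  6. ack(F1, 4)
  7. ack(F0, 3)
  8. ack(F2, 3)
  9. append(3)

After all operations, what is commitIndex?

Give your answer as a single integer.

Answer: 3

Derivation:
Op 1: append 2 -> log_len=2
Op 2: append 2 -> log_len=4
Op 3: append 2 -> log_len=6
Op 4: F1 acks idx 6 -> match: F0=0 F1=6 F2=0; commitIndex=0
Op 5: F2 acks idx 3 -> match: F0=0 F1=6 F2=3; commitIndex=3
Op 6: F1 acks idx 4 -> match: F0=0 F1=6 F2=3; commitIndex=3
Op 7: F0 acks idx 3 -> match: F0=3 F1=6 F2=3; commitIndex=3
Op 8: F2 acks idx 3 -> match: F0=3 F1=6 F2=3; commitIndex=3
Op 9: append 3 -> log_len=9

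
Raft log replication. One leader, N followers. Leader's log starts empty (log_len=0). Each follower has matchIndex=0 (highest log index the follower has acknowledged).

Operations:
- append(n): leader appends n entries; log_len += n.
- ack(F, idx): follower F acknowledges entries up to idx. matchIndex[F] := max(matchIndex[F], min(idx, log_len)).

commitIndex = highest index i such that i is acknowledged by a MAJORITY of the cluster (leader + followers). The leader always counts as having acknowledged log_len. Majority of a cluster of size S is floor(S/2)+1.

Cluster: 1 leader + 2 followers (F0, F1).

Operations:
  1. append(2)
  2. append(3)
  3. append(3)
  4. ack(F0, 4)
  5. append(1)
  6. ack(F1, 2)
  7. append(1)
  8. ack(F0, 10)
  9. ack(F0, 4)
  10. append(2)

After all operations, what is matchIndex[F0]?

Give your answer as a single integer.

Op 1: append 2 -> log_len=2
Op 2: append 3 -> log_len=5
Op 3: append 3 -> log_len=8
Op 4: F0 acks idx 4 -> match: F0=4 F1=0; commitIndex=4
Op 5: append 1 -> log_len=9
Op 6: F1 acks idx 2 -> match: F0=4 F1=2; commitIndex=4
Op 7: append 1 -> log_len=10
Op 8: F0 acks idx 10 -> match: F0=10 F1=2; commitIndex=10
Op 9: F0 acks idx 4 -> match: F0=10 F1=2; commitIndex=10
Op 10: append 2 -> log_len=12

Answer: 10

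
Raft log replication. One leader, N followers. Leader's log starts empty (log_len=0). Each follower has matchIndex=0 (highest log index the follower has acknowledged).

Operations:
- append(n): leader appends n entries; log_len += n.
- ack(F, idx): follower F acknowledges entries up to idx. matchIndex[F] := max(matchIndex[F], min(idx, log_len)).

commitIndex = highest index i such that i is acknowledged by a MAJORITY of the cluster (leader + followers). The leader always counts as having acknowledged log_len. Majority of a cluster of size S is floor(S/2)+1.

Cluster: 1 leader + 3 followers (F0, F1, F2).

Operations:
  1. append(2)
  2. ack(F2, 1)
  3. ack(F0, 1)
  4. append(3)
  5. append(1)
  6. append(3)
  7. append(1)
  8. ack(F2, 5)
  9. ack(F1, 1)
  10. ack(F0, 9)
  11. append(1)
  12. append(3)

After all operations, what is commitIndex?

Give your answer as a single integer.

Op 1: append 2 -> log_len=2
Op 2: F2 acks idx 1 -> match: F0=0 F1=0 F2=1; commitIndex=0
Op 3: F0 acks idx 1 -> match: F0=1 F1=0 F2=1; commitIndex=1
Op 4: append 3 -> log_len=5
Op 5: append 1 -> log_len=6
Op 6: append 3 -> log_len=9
Op 7: append 1 -> log_len=10
Op 8: F2 acks idx 5 -> match: F0=1 F1=0 F2=5; commitIndex=1
Op 9: F1 acks idx 1 -> match: F0=1 F1=1 F2=5; commitIndex=1
Op 10: F0 acks idx 9 -> match: F0=9 F1=1 F2=5; commitIndex=5
Op 11: append 1 -> log_len=11
Op 12: append 3 -> log_len=14

Answer: 5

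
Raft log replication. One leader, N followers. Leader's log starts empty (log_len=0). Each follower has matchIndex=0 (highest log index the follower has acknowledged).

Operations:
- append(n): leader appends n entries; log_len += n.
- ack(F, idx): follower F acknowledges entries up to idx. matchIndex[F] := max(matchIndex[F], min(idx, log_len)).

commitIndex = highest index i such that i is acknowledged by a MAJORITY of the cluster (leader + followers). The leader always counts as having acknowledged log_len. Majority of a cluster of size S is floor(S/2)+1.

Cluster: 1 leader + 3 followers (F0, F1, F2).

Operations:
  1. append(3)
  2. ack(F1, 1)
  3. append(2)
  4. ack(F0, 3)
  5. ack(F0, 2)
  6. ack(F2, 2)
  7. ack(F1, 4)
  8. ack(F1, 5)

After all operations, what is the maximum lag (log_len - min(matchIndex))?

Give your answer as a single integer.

Op 1: append 3 -> log_len=3
Op 2: F1 acks idx 1 -> match: F0=0 F1=1 F2=0; commitIndex=0
Op 3: append 2 -> log_len=5
Op 4: F0 acks idx 3 -> match: F0=3 F1=1 F2=0; commitIndex=1
Op 5: F0 acks idx 2 -> match: F0=3 F1=1 F2=0; commitIndex=1
Op 6: F2 acks idx 2 -> match: F0=3 F1=1 F2=2; commitIndex=2
Op 7: F1 acks idx 4 -> match: F0=3 F1=4 F2=2; commitIndex=3
Op 8: F1 acks idx 5 -> match: F0=3 F1=5 F2=2; commitIndex=3

Answer: 3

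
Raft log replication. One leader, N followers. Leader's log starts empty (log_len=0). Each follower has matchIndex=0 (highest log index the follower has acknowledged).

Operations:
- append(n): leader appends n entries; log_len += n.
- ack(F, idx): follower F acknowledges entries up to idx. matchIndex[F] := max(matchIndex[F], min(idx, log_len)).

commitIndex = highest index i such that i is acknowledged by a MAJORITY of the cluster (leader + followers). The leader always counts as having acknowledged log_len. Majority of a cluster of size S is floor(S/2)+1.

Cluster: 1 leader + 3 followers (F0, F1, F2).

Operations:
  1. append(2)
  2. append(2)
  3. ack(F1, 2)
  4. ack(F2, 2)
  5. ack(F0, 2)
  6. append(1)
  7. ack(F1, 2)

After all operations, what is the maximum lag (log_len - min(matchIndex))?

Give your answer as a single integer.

Answer: 3

Derivation:
Op 1: append 2 -> log_len=2
Op 2: append 2 -> log_len=4
Op 3: F1 acks idx 2 -> match: F0=0 F1=2 F2=0; commitIndex=0
Op 4: F2 acks idx 2 -> match: F0=0 F1=2 F2=2; commitIndex=2
Op 5: F0 acks idx 2 -> match: F0=2 F1=2 F2=2; commitIndex=2
Op 6: append 1 -> log_len=5
Op 7: F1 acks idx 2 -> match: F0=2 F1=2 F2=2; commitIndex=2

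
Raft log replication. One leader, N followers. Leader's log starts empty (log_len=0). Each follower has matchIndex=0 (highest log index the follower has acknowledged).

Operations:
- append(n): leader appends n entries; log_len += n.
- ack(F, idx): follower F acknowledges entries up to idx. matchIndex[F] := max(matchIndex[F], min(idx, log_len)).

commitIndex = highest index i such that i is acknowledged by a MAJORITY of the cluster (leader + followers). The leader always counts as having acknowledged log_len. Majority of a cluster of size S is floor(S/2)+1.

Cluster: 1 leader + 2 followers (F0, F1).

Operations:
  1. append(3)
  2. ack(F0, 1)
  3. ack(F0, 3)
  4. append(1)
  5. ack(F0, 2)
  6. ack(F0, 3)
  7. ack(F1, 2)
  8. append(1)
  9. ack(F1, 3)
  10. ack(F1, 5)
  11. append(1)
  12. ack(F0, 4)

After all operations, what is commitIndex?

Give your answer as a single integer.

Answer: 5

Derivation:
Op 1: append 3 -> log_len=3
Op 2: F0 acks idx 1 -> match: F0=1 F1=0; commitIndex=1
Op 3: F0 acks idx 3 -> match: F0=3 F1=0; commitIndex=3
Op 4: append 1 -> log_len=4
Op 5: F0 acks idx 2 -> match: F0=3 F1=0; commitIndex=3
Op 6: F0 acks idx 3 -> match: F0=3 F1=0; commitIndex=3
Op 7: F1 acks idx 2 -> match: F0=3 F1=2; commitIndex=3
Op 8: append 1 -> log_len=5
Op 9: F1 acks idx 3 -> match: F0=3 F1=3; commitIndex=3
Op 10: F1 acks idx 5 -> match: F0=3 F1=5; commitIndex=5
Op 11: append 1 -> log_len=6
Op 12: F0 acks idx 4 -> match: F0=4 F1=5; commitIndex=5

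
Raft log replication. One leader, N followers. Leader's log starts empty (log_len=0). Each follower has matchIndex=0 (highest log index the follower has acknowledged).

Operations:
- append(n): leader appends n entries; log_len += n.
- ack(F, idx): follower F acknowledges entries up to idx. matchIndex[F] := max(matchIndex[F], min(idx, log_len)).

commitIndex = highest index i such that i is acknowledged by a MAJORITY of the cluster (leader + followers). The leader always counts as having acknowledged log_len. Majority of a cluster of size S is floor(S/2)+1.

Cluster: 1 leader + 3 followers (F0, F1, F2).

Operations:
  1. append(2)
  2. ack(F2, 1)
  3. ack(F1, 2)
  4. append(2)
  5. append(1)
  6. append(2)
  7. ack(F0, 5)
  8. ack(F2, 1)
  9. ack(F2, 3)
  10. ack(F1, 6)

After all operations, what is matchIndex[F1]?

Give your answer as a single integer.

Op 1: append 2 -> log_len=2
Op 2: F2 acks idx 1 -> match: F0=0 F1=0 F2=1; commitIndex=0
Op 3: F1 acks idx 2 -> match: F0=0 F1=2 F2=1; commitIndex=1
Op 4: append 2 -> log_len=4
Op 5: append 1 -> log_len=5
Op 6: append 2 -> log_len=7
Op 7: F0 acks idx 5 -> match: F0=5 F1=2 F2=1; commitIndex=2
Op 8: F2 acks idx 1 -> match: F0=5 F1=2 F2=1; commitIndex=2
Op 9: F2 acks idx 3 -> match: F0=5 F1=2 F2=3; commitIndex=3
Op 10: F1 acks idx 6 -> match: F0=5 F1=6 F2=3; commitIndex=5

Answer: 6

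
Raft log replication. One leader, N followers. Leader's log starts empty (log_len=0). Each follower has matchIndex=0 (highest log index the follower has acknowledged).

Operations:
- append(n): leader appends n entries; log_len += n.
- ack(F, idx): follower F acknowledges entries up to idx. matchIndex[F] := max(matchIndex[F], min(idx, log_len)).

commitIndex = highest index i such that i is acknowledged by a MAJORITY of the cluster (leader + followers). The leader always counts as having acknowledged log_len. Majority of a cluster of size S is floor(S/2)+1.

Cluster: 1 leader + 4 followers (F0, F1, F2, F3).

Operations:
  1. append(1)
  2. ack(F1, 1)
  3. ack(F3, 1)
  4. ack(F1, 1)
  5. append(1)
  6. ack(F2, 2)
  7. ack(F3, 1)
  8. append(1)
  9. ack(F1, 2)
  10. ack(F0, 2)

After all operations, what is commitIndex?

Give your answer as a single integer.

Op 1: append 1 -> log_len=1
Op 2: F1 acks idx 1 -> match: F0=0 F1=1 F2=0 F3=0; commitIndex=0
Op 3: F3 acks idx 1 -> match: F0=0 F1=1 F2=0 F3=1; commitIndex=1
Op 4: F1 acks idx 1 -> match: F0=0 F1=1 F2=0 F3=1; commitIndex=1
Op 5: append 1 -> log_len=2
Op 6: F2 acks idx 2 -> match: F0=0 F1=1 F2=2 F3=1; commitIndex=1
Op 7: F3 acks idx 1 -> match: F0=0 F1=1 F2=2 F3=1; commitIndex=1
Op 8: append 1 -> log_len=3
Op 9: F1 acks idx 2 -> match: F0=0 F1=2 F2=2 F3=1; commitIndex=2
Op 10: F0 acks idx 2 -> match: F0=2 F1=2 F2=2 F3=1; commitIndex=2

Answer: 2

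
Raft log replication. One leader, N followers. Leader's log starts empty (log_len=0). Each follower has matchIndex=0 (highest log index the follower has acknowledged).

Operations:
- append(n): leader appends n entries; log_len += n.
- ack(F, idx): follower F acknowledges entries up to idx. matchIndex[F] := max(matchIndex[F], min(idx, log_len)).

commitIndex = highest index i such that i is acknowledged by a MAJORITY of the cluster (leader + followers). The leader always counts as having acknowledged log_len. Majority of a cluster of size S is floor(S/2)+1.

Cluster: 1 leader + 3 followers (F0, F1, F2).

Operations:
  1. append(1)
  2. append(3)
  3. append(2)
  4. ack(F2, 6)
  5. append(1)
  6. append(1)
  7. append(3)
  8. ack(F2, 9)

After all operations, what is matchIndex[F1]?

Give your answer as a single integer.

Answer: 0

Derivation:
Op 1: append 1 -> log_len=1
Op 2: append 3 -> log_len=4
Op 3: append 2 -> log_len=6
Op 4: F2 acks idx 6 -> match: F0=0 F1=0 F2=6; commitIndex=0
Op 5: append 1 -> log_len=7
Op 6: append 1 -> log_len=8
Op 7: append 3 -> log_len=11
Op 8: F2 acks idx 9 -> match: F0=0 F1=0 F2=9; commitIndex=0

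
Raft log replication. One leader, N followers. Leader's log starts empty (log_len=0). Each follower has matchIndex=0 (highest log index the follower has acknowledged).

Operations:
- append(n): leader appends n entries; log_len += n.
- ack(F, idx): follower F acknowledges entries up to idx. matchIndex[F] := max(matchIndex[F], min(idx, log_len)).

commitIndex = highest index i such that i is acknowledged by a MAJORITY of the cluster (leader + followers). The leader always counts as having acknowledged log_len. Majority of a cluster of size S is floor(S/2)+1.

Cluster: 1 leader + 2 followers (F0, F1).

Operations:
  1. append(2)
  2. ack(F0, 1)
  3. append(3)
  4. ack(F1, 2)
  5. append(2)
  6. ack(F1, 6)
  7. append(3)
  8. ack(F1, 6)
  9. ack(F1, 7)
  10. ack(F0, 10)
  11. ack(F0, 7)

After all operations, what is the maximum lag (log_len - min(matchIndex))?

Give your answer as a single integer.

Op 1: append 2 -> log_len=2
Op 2: F0 acks idx 1 -> match: F0=1 F1=0; commitIndex=1
Op 3: append 3 -> log_len=5
Op 4: F1 acks idx 2 -> match: F0=1 F1=2; commitIndex=2
Op 5: append 2 -> log_len=7
Op 6: F1 acks idx 6 -> match: F0=1 F1=6; commitIndex=6
Op 7: append 3 -> log_len=10
Op 8: F1 acks idx 6 -> match: F0=1 F1=6; commitIndex=6
Op 9: F1 acks idx 7 -> match: F0=1 F1=7; commitIndex=7
Op 10: F0 acks idx 10 -> match: F0=10 F1=7; commitIndex=10
Op 11: F0 acks idx 7 -> match: F0=10 F1=7; commitIndex=10

Answer: 3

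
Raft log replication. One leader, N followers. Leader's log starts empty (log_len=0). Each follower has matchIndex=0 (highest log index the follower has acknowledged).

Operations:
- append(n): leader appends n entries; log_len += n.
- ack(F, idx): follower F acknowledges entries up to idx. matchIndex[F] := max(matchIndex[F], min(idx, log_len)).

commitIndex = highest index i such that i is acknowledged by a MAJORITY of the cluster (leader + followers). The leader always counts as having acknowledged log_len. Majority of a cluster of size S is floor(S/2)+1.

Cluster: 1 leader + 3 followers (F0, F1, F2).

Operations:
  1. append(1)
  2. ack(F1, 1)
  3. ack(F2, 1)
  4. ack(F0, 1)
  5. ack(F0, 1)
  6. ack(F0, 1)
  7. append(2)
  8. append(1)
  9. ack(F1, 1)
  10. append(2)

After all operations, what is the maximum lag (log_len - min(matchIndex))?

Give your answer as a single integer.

Answer: 5

Derivation:
Op 1: append 1 -> log_len=1
Op 2: F1 acks idx 1 -> match: F0=0 F1=1 F2=0; commitIndex=0
Op 3: F2 acks idx 1 -> match: F0=0 F1=1 F2=1; commitIndex=1
Op 4: F0 acks idx 1 -> match: F0=1 F1=1 F2=1; commitIndex=1
Op 5: F0 acks idx 1 -> match: F0=1 F1=1 F2=1; commitIndex=1
Op 6: F0 acks idx 1 -> match: F0=1 F1=1 F2=1; commitIndex=1
Op 7: append 2 -> log_len=3
Op 8: append 1 -> log_len=4
Op 9: F1 acks idx 1 -> match: F0=1 F1=1 F2=1; commitIndex=1
Op 10: append 2 -> log_len=6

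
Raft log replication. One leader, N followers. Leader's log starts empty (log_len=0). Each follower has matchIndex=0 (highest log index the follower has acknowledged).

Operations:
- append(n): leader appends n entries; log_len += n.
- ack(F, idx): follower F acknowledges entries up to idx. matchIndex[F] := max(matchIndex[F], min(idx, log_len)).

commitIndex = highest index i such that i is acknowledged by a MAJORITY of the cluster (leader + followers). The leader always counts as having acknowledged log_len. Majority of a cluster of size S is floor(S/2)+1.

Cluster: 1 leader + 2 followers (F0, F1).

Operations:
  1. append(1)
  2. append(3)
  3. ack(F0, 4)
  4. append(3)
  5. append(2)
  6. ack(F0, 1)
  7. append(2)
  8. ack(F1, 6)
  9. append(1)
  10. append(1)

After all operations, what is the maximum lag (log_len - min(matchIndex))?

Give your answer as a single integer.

Op 1: append 1 -> log_len=1
Op 2: append 3 -> log_len=4
Op 3: F0 acks idx 4 -> match: F0=4 F1=0; commitIndex=4
Op 4: append 3 -> log_len=7
Op 5: append 2 -> log_len=9
Op 6: F0 acks idx 1 -> match: F0=4 F1=0; commitIndex=4
Op 7: append 2 -> log_len=11
Op 8: F1 acks idx 6 -> match: F0=4 F1=6; commitIndex=6
Op 9: append 1 -> log_len=12
Op 10: append 1 -> log_len=13

Answer: 9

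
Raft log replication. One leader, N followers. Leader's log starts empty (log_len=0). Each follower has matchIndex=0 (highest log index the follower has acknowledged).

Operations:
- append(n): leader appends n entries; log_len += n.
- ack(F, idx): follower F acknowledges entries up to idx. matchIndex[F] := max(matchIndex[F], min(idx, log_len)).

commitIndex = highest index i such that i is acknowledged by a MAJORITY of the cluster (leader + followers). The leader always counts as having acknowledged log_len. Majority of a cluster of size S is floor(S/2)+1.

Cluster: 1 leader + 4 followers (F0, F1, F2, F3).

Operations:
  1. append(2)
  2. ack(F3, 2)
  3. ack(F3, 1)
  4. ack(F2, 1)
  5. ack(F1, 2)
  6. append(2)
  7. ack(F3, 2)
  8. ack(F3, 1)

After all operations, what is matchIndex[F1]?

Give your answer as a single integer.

Op 1: append 2 -> log_len=2
Op 2: F3 acks idx 2 -> match: F0=0 F1=0 F2=0 F3=2; commitIndex=0
Op 3: F3 acks idx 1 -> match: F0=0 F1=0 F2=0 F3=2; commitIndex=0
Op 4: F2 acks idx 1 -> match: F0=0 F1=0 F2=1 F3=2; commitIndex=1
Op 5: F1 acks idx 2 -> match: F0=0 F1=2 F2=1 F3=2; commitIndex=2
Op 6: append 2 -> log_len=4
Op 7: F3 acks idx 2 -> match: F0=0 F1=2 F2=1 F3=2; commitIndex=2
Op 8: F3 acks idx 1 -> match: F0=0 F1=2 F2=1 F3=2; commitIndex=2

Answer: 2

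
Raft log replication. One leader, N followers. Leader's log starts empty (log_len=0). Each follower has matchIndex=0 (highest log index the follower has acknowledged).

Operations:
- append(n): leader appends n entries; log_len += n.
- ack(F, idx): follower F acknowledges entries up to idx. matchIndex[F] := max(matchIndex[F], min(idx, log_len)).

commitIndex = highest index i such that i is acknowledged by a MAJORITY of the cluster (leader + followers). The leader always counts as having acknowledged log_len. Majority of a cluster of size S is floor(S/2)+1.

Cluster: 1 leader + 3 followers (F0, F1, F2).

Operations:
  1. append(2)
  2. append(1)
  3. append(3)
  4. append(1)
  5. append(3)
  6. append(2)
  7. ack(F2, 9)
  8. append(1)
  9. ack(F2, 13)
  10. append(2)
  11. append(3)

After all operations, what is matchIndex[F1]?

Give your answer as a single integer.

Answer: 0

Derivation:
Op 1: append 2 -> log_len=2
Op 2: append 1 -> log_len=3
Op 3: append 3 -> log_len=6
Op 4: append 1 -> log_len=7
Op 5: append 3 -> log_len=10
Op 6: append 2 -> log_len=12
Op 7: F2 acks idx 9 -> match: F0=0 F1=0 F2=9; commitIndex=0
Op 8: append 1 -> log_len=13
Op 9: F2 acks idx 13 -> match: F0=0 F1=0 F2=13; commitIndex=0
Op 10: append 2 -> log_len=15
Op 11: append 3 -> log_len=18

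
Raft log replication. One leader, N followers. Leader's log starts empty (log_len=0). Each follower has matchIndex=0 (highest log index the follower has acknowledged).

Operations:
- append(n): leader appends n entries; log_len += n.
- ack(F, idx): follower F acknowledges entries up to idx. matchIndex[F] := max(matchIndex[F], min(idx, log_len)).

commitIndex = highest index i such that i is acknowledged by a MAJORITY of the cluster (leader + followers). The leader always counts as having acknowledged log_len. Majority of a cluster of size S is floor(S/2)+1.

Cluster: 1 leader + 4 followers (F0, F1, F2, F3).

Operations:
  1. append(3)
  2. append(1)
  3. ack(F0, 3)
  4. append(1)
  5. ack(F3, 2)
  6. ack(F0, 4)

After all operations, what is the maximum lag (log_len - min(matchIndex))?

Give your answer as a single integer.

Op 1: append 3 -> log_len=3
Op 2: append 1 -> log_len=4
Op 3: F0 acks idx 3 -> match: F0=3 F1=0 F2=0 F3=0; commitIndex=0
Op 4: append 1 -> log_len=5
Op 5: F3 acks idx 2 -> match: F0=3 F1=0 F2=0 F3=2; commitIndex=2
Op 6: F0 acks idx 4 -> match: F0=4 F1=0 F2=0 F3=2; commitIndex=2

Answer: 5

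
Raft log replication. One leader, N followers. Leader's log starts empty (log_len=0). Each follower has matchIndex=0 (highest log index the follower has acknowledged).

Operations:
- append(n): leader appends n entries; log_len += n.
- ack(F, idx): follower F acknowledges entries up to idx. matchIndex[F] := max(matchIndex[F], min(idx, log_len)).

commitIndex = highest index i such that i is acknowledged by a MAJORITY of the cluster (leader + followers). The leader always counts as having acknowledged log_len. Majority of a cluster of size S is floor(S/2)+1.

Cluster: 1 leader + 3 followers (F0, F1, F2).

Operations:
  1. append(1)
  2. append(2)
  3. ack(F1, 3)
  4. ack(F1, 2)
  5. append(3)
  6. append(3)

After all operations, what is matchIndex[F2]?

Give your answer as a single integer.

Answer: 0

Derivation:
Op 1: append 1 -> log_len=1
Op 2: append 2 -> log_len=3
Op 3: F1 acks idx 3 -> match: F0=0 F1=3 F2=0; commitIndex=0
Op 4: F1 acks idx 2 -> match: F0=0 F1=3 F2=0; commitIndex=0
Op 5: append 3 -> log_len=6
Op 6: append 3 -> log_len=9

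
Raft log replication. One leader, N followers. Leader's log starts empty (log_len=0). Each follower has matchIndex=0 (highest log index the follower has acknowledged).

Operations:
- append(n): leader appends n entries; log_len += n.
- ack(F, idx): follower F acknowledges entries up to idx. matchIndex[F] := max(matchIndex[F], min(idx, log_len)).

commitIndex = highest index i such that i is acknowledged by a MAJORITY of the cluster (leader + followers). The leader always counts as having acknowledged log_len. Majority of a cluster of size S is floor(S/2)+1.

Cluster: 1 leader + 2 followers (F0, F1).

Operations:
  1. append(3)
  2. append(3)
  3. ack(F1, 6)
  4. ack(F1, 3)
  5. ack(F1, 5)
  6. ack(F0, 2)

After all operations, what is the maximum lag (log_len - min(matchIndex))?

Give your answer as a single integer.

Op 1: append 3 -> log_len=3
Op 2: append 3 -> log_len=6
Op 3: F1 acks idx 6 -> match: F0=0 F1=6; commitIndex=6
Op 4: F1 acks idx 3 -> match: F0=0 F1=6; commitIndex=6
Op 5: F1 acks idx 5 -> match: F0=0 F1=6; commitIndex=6
Op 6: F0 acks idx 2 -> match: F0=2 F1=6; commitIndex=6

Answer: 4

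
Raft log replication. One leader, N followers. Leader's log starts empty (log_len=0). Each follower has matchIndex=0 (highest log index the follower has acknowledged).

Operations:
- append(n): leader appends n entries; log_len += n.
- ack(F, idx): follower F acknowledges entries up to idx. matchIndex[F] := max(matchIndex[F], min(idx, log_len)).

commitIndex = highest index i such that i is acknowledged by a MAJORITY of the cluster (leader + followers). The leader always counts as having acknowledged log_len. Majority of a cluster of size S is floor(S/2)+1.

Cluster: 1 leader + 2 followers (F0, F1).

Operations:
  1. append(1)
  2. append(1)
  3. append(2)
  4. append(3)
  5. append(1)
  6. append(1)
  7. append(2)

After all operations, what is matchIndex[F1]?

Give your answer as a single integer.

Answer: 0

Derivation:
Op 1: append 1 -> log_len=1
Op 2: append 1 -> log_len=2
Op 3: append 2 -> log_len=4
Op 4: append 3 -> log_len=7
Op 5: append 1 -> log_len=8
Op 6: append 1 -> log_len=9
Op 7: append 2 -> log_len=11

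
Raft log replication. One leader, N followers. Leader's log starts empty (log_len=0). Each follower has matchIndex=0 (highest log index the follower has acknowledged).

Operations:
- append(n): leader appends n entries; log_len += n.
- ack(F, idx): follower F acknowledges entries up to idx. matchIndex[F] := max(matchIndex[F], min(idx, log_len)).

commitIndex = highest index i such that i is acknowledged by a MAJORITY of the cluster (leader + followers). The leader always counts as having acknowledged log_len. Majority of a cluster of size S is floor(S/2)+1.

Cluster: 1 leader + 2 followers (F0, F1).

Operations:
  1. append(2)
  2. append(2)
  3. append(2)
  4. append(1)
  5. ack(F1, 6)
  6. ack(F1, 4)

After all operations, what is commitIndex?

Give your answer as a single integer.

Answer: 6

Derivation:
Op 1: append 2 -> log_len=2
Op 2: append 2 -> log_len=4
Op 3: append 2 -> log_len=6
Op 4: append 1 -> log_len=7
Op 5: F1 acks idx 6 -> match: F0=0 F1=6; commitIndex=6
Op 6: F1 acks idx 4 -> match: F0=0 F1=6; commitIndex=6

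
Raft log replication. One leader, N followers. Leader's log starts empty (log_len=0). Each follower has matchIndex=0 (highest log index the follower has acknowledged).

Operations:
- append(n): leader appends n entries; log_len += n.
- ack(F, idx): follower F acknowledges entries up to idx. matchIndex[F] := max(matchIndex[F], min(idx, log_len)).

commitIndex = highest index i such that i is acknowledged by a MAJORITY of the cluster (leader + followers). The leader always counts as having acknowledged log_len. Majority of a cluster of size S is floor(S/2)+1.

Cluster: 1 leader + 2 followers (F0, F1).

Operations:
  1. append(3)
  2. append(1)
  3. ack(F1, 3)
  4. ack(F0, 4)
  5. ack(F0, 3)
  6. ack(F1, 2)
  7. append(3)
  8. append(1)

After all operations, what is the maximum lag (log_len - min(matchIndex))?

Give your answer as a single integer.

Op 1: append 3 -> log_len=3
Op 2: append 1 -> log_len=4
Op 3: F1 acks idx 3 -> match: F0=0 F1=3; commitIndex=3
Op 4: F0 acks idx 4 -> match: F0=4 F1=3; commitIndex=4
Op 5: F0 acks idx 3 -> match: F0=4 F1=3; commitIndex=4
Op 6: F1 acks idx 2 -> match: F0=4 F1=3; commitIndex=4
Op 7: append 3 -> log_len=7
Op 8: append 1 -> log_len=8

Answer: 5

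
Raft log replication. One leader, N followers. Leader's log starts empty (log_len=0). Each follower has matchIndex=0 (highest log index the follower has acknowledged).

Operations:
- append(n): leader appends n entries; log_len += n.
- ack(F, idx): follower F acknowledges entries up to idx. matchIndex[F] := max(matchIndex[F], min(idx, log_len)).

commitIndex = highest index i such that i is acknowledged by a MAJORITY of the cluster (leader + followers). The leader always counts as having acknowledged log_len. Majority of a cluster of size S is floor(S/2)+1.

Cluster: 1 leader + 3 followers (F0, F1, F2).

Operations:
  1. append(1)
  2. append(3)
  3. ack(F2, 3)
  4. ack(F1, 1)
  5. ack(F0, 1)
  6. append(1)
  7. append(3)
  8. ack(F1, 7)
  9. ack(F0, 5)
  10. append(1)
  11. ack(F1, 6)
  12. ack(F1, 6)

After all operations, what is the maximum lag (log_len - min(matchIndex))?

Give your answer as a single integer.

Op 1: append 1 -> log_len=1
Op 2: append 3 -> log_len=4
Op 3: F2 acks idx 3 -> match: F0=0 F1=0 F2=3; commitIndex=0
Op 4: F1 acks idx 1 -> match: F0=0 F1=1 F2=3; commitIndex=1
Op 5: F0 acks idx 1 -> match: F0=1 F1=1 F2=3; commitIndex=1
Op 6: append 1 -> log_len=5
Op 7: append 3 -> log_len=8
Op 8: F1 acks idx 7 -> match: F0=1 F1=7 F2=3; commitIndex=3
Op 9: F0 acks idx 5 -> match: F0=5 F1=7 F2=3; commitIndex=5
Op 10: append 1 -> log_len=9
Op 11: F1 acks idx 6 -> match: F0=5 F1=7 F2=3; commitIndex=5
Op 12: F1 acks idx 6 -> match: F0=5 F1=7 F2=3; commitIndex=5

Answer: 6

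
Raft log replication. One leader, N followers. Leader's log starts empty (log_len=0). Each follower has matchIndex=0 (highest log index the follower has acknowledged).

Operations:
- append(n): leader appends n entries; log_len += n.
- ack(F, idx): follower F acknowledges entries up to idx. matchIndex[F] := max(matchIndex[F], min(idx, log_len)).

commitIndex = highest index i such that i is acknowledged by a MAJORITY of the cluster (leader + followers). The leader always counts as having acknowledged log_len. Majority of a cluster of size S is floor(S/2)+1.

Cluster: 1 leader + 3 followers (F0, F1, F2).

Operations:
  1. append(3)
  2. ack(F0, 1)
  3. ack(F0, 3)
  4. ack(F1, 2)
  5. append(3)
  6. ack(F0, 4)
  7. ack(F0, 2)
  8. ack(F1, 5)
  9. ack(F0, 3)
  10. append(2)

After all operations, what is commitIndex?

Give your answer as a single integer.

Op 1: append 3 -> log_len=3
Op 2: F0 acks idx 1 -> match: F0=1 F1=0 F2=0; commitIndex=0
Op 3: F0 acks idx 3 -> match: F0=3 F1=0 F2=0; commitIndex=0
Op 4: F1 acks idx 2 -> match: F0=3 F1=2 F2=0; commitIndex=2
Op 5: append 3 -> log_len=6
Op 6: F0 acks idx 4 -> match: F0=4 F1=2 F2=0; commitIndex=2
Op 7: F0 acks idx 2 -> match: F0=4 F1=2 F2=0; commitIndex=2
Op 8: F1 acks idx 5 -> match: F0=4 F1=5 F2=0; commitIndex=4
Op 9: F0 acks idx 3 -> match: F0=4 F1=5 F2=0; commitIndex=4
Op 10: append 2 -> log_len=8

Answer: 4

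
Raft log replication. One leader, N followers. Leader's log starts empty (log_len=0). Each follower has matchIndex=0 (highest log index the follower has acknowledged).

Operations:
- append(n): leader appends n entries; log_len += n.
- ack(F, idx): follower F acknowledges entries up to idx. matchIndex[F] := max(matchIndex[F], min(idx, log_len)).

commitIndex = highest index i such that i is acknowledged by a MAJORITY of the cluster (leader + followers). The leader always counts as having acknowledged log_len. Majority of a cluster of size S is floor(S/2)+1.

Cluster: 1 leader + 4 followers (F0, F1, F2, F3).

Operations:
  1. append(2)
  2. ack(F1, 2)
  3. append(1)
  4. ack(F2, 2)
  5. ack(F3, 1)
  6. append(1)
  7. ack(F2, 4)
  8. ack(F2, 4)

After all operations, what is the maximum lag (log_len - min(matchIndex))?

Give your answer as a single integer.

Answer: 4

Derivation:
Op 1: append 2 -> log_len=2
Op 2: F1 acks idx 2 -> match: F0=0 F1=2 F2=0 F3=0; commitIndex=0
Op 3: append 1 -> log_len=3
Op 4: F2 acks idx 2 -> match: F0=0 F1=2 F2=2 F3=0; commitIndex=2
Op 5: F3 acks idx 1 -> match: F0=0 F1=2 F2=2 F3=1; commitIndex=2
Op 6: append 1 -> log_len=4
Op 7: F2 acks idx 4 -> match: F0=0 F1=2 F2=4 F3=1; commitIndex=2
Op 8: F2 acks idx 4 -> match: F0=0 F1=2 F2=4 F3=1; commitIndex=2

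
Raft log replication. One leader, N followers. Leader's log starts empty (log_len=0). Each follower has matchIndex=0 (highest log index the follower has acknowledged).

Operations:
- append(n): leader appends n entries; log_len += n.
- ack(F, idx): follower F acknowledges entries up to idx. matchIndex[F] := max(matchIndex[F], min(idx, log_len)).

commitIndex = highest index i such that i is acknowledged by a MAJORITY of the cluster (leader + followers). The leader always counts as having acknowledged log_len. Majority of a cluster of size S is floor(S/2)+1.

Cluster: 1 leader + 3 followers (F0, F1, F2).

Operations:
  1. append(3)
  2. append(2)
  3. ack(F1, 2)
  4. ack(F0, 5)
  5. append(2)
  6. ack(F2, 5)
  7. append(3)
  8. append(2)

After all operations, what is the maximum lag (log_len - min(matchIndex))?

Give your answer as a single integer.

Op 1: append 3 -> log_len=3
Op 2: append 2 -> log_len=5
Op 3: F1 acks idx 2 -> match: F0=0 F1=2 F2=0; commitIndex=0
Op 4: F0 acks idx 5 -> match: F0=5 F1=2 F2=0; commitIndex=2
Op 5: append 2 -> log_len=7
Op 6: F2 acks idx 5 -> match: F0=5 F1=2 F2=5; commitIndex=5
Op 7: append 3 -> log_len=10
Op 8: append 2 -> log_len=12

Answer: 10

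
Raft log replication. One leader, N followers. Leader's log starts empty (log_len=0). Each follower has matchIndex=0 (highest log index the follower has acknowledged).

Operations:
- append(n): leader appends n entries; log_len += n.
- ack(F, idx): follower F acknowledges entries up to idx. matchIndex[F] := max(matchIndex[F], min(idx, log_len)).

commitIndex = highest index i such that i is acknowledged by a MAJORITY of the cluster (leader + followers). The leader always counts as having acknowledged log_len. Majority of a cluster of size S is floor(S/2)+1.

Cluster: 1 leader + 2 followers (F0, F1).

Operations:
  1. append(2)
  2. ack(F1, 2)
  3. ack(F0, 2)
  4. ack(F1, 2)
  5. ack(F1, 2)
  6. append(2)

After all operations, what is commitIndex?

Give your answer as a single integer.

Op 1: append 2 -> log_len=2
Op 2: F1 acks idx 2 -> match: F0=0 F1=2; commitIndex=2
Op 3: F0 acks idx 2 -> match: F0=2 F1=2; commitIndex=2
Op 4: F1 acks idx 2 -> match: F0=2 F1=2; commitIndex=2
Op 5: F1 acks idx 2 -> match: F0=2 F1=2; commitIndex=2
Op 6: append 2 -> log_len=4

Answer: 2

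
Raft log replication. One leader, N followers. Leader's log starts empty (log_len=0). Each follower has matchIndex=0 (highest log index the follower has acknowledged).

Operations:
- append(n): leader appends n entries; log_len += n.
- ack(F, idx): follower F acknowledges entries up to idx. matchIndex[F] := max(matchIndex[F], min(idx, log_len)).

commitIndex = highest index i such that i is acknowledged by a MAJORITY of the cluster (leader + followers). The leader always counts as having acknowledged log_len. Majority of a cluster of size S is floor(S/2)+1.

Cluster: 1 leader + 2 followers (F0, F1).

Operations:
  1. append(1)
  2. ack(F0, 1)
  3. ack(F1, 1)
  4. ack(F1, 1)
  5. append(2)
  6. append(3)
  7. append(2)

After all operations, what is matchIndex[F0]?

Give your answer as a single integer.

Answer: 1

Derivation:
Op 1: append 1 -> log_len=1
Op 2: F0 acks idx 1 -> match: F0=1 F1=0; commitIndex=1
Op 3: F1 acks idx 1 -> match: F0=1 F1=1; commitIndex=1
Op 4: F1 acks idx 1 -> match: F0=1 F1=1; commitIndex=1
Op 5: append 2 -> log_len=3
Op 6: append 3 -> log_len=6
Op 7: append 2 -> log_len=8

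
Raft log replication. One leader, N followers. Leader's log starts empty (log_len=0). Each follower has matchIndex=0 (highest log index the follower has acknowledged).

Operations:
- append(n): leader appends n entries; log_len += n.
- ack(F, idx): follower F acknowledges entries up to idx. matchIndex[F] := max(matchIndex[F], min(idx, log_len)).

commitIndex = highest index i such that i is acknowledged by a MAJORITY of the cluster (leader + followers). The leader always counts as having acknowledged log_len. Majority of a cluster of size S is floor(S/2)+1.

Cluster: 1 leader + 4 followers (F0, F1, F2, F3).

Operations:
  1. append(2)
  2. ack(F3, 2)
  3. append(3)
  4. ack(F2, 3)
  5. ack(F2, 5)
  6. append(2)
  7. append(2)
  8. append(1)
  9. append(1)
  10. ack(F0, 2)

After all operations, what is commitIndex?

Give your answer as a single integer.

Answer: 2

Derivation:
Op 1: append 2 -> log_len=2
Op 2: F3 acks idx 2 -> match: F0=0 F1=0 F2=0 F3=2; commitIndex=0
Op 3: append 3 -> log_len=5
Op 4: F2 acks idx 3 -> match: F0=0 F1=0 F2=3 F3=2; commitIndex=2
Op 5: F2 acks idx 5 -> match: F0=0 F1=0 F2=5 F3=2; commitIndex=2
Op 6: append 2 -> log_len=7
Op 7: append 2 -> log_len=9
Op 8: append 1 -> log_len=10
Op 9: append 1 -> log_len=11
Op 10: F0 acks idx 2 -> match: F0=2 F1=0 F2=5 F3=2; commitIndex=2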